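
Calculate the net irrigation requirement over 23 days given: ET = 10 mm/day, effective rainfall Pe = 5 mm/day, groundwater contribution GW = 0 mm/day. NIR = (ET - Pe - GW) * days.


Daily deficit = ET - Pe - GW = 10 - 5 - 0 = 5 mm/day
NIR = 5 * 23 = 115 mm

115.0000 mm


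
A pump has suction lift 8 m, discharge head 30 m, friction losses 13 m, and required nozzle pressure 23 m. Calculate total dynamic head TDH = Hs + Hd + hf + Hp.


TDH = Hs + Hd + hf + Hp = 8 + 30 + 13 + 23 = 74

74 m


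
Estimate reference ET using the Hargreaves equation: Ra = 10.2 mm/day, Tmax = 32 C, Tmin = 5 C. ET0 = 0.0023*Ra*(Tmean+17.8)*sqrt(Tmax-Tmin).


Tmean = (Tmax + Tmin)/2 = (32 + 5)/2 = 18.5
ET0 = 0.0023 * 10.2 * (18.5 + 17.8) * sqrt(32 - 5)
ET0 = 0.0023 * 10.2 * 36.3 * 5.196152

4.4250 mm/day


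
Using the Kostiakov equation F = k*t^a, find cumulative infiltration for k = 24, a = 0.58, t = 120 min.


F = k * t^a = 24 * 120^0.58
F = 24 * 16.066642

385.5994 mm


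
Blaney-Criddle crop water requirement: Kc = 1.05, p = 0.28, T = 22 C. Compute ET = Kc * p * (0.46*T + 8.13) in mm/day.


ET = Kc * p * (0.46*T + 8.13)
ET = 1.05 * 0.28 * (0.46*22 + 8.13)
ET = 1.05 * 0.28 * 18.2500

5.3655 mm/day


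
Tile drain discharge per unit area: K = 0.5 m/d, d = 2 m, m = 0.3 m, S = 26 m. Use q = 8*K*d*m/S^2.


q = 8*K*d*m/S^2
q = 8*0.5*2*0.3/26^2
q = 2.4000 / 676

0.0036 m/d


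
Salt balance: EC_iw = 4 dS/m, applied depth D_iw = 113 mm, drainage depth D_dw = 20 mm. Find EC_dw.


EC_dw = EC_iw * D_iw / D_dw
EC_dw = 4 * 113 / 20
EC_dw = 452 / 20

22.6000 dS/m


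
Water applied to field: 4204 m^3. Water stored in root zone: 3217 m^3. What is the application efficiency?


Ea = V_root / V_field * 100 = 3217 / 4204 * 100 = 76.5224%

76.5224 %


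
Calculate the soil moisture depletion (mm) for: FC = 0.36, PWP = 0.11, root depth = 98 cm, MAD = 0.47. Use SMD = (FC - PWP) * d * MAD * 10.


SMD = (FC - PWP) * d * MAD * 10
SMD = (0.36 - 0.11) * 98 * 0.47 * 10
SMD = 0.2500 * 98 * 0.47 * 10

115.1500 mm


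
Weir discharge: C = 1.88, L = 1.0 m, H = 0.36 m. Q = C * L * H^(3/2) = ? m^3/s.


Q = C * L * H^(3/2) = 1.88 * 1.0 * 0.36^1.5 = 1.88 * 1.0 * 0.216000

0.4061 m^3/s


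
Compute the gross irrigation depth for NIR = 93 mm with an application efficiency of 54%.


Ea = 54% = 0.54
GID = NIR / Ea = 93 / 0.54 = 172.2222 mm

172.2222 mm


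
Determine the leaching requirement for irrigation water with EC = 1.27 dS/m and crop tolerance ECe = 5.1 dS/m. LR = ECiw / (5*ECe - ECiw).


LR = ECiw / (5*ECe - ECiw)
LR = 1.27 / (5*5.1 - 1.27)
LR = 1.27 / 24.2300

0.0524


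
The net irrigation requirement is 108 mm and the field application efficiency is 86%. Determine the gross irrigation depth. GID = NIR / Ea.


Ea = 86% = 0.86
GID = NIR / Ea = 108 / 0.86 = 125.5814 mm

125.5814 mm


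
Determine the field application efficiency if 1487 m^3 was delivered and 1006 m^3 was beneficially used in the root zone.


Ea = V_root / V_field * 100 = 1006 / 1487 * 100 = 67.6530%

67.6530 %


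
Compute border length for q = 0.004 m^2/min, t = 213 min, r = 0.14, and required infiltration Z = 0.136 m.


L = q*t/((1+r)*Z)
L = 0.004*213/((1+0.14)*0.136)
L = 0.852/0.15504

5.4954 m


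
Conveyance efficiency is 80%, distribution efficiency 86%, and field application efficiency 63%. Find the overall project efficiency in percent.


Ec = 0.8, Eb = 0.86, Ea = 0.63
E = 0.8 * 0.86 * 0.63 * 100 = 43.3440%

43.3440 %


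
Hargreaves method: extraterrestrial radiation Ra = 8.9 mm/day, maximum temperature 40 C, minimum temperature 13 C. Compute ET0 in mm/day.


Tmean = (Tmax + Tmin)/2 = (40 + 13)/2 = 26.5
ET0 = 0.0023 * 8.9 * (26.5 + 17.8) * sqrt(40 - 13)
ET0 = 0.0023 * 8.9 * 44.3 * 5.196152

4.7120 mm/day


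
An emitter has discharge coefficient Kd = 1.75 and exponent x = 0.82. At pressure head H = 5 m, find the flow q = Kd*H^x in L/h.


q = Kd * H^x = 1.75 * 5^0.82 = 1.75 * 3.742445

6.5493 L/h


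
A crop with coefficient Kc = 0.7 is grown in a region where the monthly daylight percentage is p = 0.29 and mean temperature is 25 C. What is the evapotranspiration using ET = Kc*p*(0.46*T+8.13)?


ET = Kc * p * (0.46*T + 8.13)
ET = 0.7 * 0.29 * (0.46*25 + 8.13)
ET = 0.7 * 0.29 * 19.6300

3.9849 mm/day


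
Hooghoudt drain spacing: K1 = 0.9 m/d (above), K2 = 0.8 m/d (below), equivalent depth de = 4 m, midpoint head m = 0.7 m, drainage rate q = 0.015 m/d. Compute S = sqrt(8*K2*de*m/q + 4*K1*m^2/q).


S^2 = 8*K2*de*m/q + 4*K1*m^2/q
S^2 = 8*0.8*4*0.7/0.015 + 4*0.9*0.7^2/0.015
S = sqrt(1312.2667)

36.2252 m


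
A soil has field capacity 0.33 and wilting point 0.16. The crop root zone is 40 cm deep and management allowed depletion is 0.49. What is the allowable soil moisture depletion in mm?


SMD = (FC - PWP) * d * MAD * 10
SMD = (0.33 - 0.16) * 40 * 0.49 * 10
SMD = 0.1700 * 40 * 0.49 * 10

33.3200 mm


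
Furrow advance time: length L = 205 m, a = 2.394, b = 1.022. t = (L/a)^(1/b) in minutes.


t = (L/a)^(1/b)
t = (205/2.394)^(1/1.022)
t = 85.630744^(1/1.022)

77.8085 min


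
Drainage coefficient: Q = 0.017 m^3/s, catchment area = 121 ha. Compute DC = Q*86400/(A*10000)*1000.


DC = Q * 86400 / (A * 10000) * 1000
DC = 0.017 * 86400 / (121 * 10000) * 1000
DC = 1468800.0000 / 1210000

1.2139 mm/day


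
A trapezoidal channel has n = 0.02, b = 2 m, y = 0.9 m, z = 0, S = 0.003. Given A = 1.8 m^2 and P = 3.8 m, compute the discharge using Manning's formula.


R = A/P = 1.8/3.8 = 0.473684
Q = (1/0.02) * 1.8 * 0.473684^(2/3) * 0.003^0.5

2.9955 m^3/s


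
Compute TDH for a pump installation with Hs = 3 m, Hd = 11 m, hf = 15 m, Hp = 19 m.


TDH = Hs + Hd + hf + Hp = 3 + 11 + 15 + 19 = 48

48 m


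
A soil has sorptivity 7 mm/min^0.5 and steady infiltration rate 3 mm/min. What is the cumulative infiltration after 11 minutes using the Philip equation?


F = S*sqrt(t) + A*t
F = 7*sqrt(11) + 3*11
F = 7*3.316625 + 33

56.2164 mm


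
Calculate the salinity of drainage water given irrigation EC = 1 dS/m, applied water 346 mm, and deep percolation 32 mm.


EC_dw = EC_iw * D_iw / D_dw
EC_dw = 1 * 346 / 32
EC_dw = 346 / 32

10.8125 dS/m


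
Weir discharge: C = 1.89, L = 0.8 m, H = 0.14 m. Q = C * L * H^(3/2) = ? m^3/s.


Q = C * L * H^(3/2) = 1.89 * 0.8 * 0.14^1.5 = 1.89 * 0.8 * 0.052383

0.0792 m^3/s


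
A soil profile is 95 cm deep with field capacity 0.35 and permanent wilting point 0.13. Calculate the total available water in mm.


AWC = (FC - PWP) * d * 10
AWC = (0.35 - 0.13) * 95 * 10
AWC = 0.2200 * 95 * 10

209.0000 mm


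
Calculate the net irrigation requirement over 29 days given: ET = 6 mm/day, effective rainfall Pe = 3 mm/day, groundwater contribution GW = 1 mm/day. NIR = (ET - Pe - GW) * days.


Daily deficit = ET - Pe - GW = 6 - 3 - 1 = 2 mm/day
NIR = 2 * 29 = 58 mm

58.0000 mm


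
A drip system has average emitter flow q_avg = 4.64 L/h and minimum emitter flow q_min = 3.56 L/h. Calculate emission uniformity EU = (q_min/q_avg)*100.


EU = (q_min/q_avg)*100 = (3.56/4.64)*100 = 76.7241%

76.7241 %


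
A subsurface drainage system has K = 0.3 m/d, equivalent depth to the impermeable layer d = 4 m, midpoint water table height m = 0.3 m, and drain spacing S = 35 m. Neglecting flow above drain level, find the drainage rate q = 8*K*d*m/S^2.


q = 8*K*d*m/S^2
q = 8*0.3*4*0.3/35^2
q = 2.8800 / 1225

0.0024 m/d


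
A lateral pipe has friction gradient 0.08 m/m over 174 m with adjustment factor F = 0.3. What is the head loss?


hf = J * L * F = 0.08 * 174 * 0.3 = 4.1760 m

4.1760 m


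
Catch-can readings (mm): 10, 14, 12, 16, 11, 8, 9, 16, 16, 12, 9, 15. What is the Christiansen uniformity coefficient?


mean = 12.333333 mm
MAD = 2.555556 mm
CU = (1 - 2.555556/12.333333)*100

79.2793 %


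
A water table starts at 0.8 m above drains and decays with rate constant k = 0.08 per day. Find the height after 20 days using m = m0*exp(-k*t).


m = m0 * exp(-k*t)
m = 0.8 * exp(-0.08 * 20)
m = 0.8 * exp(-1.6000)

0.1615 m


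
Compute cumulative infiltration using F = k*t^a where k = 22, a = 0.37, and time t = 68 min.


F = k * t^a = 22 * 68^0.37
F = 22 * 4.764620

104.8216 mm


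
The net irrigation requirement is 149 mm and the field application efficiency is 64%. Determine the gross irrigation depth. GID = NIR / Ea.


Ea = 64% = 0.64
GID = NIR / Ea = 149 / 0.64 = 232.8125 mm

232.8125 mm


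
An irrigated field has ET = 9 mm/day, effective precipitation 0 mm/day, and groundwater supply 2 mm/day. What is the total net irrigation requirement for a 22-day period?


Daily deficit = ET - Pe - GW = 9 - 0 - 2 = 7 mm/day
NIR = 7 * 22 = 154 mm

154.0000 mm


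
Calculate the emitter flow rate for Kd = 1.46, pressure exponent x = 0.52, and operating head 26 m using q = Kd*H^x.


q = Kd * H^x = 1.46 * 26^0.52 = 1.46 * 5.442346

7.9458 L/h


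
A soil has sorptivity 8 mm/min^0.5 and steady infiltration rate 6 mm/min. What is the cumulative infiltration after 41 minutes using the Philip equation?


F = S*sqrt(t) + A*t
F = 8*sqrt(41) + 6*41
F = 8*6.403124 + 246

297.2250 mm


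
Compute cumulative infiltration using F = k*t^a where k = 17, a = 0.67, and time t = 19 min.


F = k * t^a = 17 * 19^0.67
F = 17 * 7.190596

122.2401 mm


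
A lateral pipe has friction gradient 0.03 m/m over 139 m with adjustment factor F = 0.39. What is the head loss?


hf = J * L * F = 0.03 * 139 * 0.39 = 1.6263 m

1.6263 m


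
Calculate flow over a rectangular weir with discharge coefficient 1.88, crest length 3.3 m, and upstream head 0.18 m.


Q = C * L * H^(3/2) = 1.88 * 3.3 * 0.18^1.5 = 1.88 * 3.3 * 0.076368

0.4738 m^3/s


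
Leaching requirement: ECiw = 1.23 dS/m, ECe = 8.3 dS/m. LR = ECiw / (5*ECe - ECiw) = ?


LR = ECiw / (5*ECe - ECiw)
LR = 1.23 / (5*8.3 - 1.23)
LR = 1.23 / 40.2700

0.0305


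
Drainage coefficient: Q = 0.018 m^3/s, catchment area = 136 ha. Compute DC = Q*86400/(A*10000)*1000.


DC = Q * 86400 / (A * 10000) * 1000
DC = 0.018 * 86400 / (136 * 10000) * 1000
DC = 1555200.0000 / 1360000

1.1435 mm/day


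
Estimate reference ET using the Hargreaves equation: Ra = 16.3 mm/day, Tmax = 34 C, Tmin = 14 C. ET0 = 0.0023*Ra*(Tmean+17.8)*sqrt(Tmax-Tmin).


Tmean = (Tmax + Tmin)/2 = (34 + 14)/2 = 24.0
ET0 = 0.0023 * 16.3 * (24.0 + 17.8) * sqrt(34 - 14)
ET0 = 0.0023 * 16.3 * 41.8 * 4.472136

7.0082 mm/day


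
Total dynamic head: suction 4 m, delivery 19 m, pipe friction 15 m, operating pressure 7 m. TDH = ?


TDH = Hs + Hd + hf + Hp = 4 + 19 + 15 + 7 = 45

45 m


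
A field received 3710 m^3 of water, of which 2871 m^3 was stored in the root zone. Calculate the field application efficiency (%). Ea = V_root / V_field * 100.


Ea = V_root / V_field * 100 = 2871 / 3710 * 100 = 77.3854%

77.3854 %


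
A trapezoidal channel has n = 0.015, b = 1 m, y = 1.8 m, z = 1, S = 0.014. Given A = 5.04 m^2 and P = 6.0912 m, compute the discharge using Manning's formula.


R = A/P = 5.04/6.0912 = 0.827423
Q = (1/0.015) * 5.04 * 0.827423^(2/3) * 0.014^0.5

35.0393 m^3/s


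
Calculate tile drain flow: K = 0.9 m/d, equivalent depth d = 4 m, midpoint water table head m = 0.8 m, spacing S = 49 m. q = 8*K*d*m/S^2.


q = 8*K*d*m/S^2
q = 8*0.9*4*0.8/49^2
q = 23.0400 / 2401

0.0096 m/d


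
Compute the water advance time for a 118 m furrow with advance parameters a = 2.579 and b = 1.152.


t = (L/a)^(1/b)
t = (118/2.579)^(1/1.152)
t = 45.754168^(1/1.152)

27.6278 min


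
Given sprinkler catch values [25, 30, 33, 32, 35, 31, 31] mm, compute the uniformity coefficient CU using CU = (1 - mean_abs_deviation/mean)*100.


mean = 31.000000 mm
MAD = 2.000000 mm
CU = (1 - 2.000000/31.000000)*100

93.5484 %


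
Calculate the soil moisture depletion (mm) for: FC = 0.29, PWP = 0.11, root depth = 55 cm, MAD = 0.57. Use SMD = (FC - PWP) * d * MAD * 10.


SMD = (FC - PWP) * d * MAD * 10
SMD = (0.29 - 0.11) * 55 * 0.57 * 10
SMD = 0.1800 * 55 * 0.57 * 10

56.4300 mm


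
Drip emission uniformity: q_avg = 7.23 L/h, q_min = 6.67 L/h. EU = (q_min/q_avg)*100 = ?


EU = (q_min/q_avg)*100 = (6.67/7.23)*100 = 92.2545%

92.2545 %


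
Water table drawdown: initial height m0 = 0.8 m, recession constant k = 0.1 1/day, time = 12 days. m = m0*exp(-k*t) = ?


m = m0 * exp(-k*t)
m = 0.8 * exp(-0.1 * 12)
m = 0.8 * exp(-1.2000)

0.2410 m


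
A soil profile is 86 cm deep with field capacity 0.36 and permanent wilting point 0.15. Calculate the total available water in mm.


AWC = (FC - PWP) * d * 10
AWC = (0.36 - 0.15) * 86 * 10
AWC = 0.2100 * 86 * 10

180.6000 mm


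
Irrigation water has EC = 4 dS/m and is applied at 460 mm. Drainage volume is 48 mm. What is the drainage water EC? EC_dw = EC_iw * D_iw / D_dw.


EC_dw = EC_iw * D_iw / D_dw
EC_dw = 4 * 460 / 48
EC_dw = 1840 / 48

38.3333 dS/m


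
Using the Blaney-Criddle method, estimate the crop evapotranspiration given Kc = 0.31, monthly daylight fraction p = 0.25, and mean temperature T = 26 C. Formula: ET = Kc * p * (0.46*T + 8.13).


ET = Kc * p * (0.46*T + 8.13)
ET = 0.31 * 0.25 * (0.46*26 + 8.13)
ET = 0.31 * 0.25 * 20.0900

1.5570 mm/day


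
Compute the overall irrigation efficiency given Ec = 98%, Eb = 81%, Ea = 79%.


Ec = 0.98, Eb = 0.81, Ea = 0.79
E = 0.98 * 0.81 * 0.79 * 100 = 62.7102%

62.7102 %


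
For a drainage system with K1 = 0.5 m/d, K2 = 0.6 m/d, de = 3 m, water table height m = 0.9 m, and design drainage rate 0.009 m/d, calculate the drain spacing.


S^2 = 8*K2*de*m/q + 4*K1*m^2/q
S^2 = 8*0.6*3*0.9/0.009 + 4*0.5*0.9^2/0.009
S = sqrt(1620.0000)

40.2492 m


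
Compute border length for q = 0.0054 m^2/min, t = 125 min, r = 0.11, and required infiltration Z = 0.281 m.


L = q*t/((1+r)*Z)
L = 0.0054*125/((1+0.11)*0.281)
L = 0.675/0.31191

2.1641 m


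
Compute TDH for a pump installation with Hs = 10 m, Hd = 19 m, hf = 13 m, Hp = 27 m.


TDH = Hs + Hd + hf + Hp = 10 + 19 + 13 + 27 = 69

69 m


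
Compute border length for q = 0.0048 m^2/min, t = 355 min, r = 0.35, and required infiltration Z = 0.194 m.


L = q*t/((1+r)*Z)
L = 0.0048*355/((1+0.35)*0.194)
L = 1.704/0.2619

6.5063 m


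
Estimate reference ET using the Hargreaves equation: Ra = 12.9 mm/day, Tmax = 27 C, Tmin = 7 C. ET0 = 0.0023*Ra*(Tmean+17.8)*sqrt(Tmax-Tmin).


Tmean = (Tmax + Tmin)/2 = (27 + 7)/2 = 17.0
ET0 = 0.0023 * 12.9 * (17.0 + 17.8) * sqrt(27 - 7)
ET0 = 0.0023 * 12.9 * 34.8 * 4.472136

4.6176 mm/day


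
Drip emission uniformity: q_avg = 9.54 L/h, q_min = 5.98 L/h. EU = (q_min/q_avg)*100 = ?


EU = (q_min/q_avg)*100 = (5.98/9.54)*100 = 62.6834%

62.6834 %


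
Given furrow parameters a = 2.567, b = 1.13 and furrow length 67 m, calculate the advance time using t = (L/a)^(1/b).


t = (L/a)^(1/b)
t = (67/2.567)^(1/1.13)
t = 26.100506^(1/1.13)

17.9338 min


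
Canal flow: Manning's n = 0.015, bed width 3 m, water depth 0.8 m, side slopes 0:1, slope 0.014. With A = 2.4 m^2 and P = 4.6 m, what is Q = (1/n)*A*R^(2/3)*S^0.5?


R = A/P = 2.4/4.6 = 0.521739
Q = (1/0.015) * 2.4 * 0.521739^(2/3) * 0.014^0.5

12.2693 m^3/s


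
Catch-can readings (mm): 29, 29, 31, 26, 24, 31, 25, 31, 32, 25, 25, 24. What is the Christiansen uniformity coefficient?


mean = 27.666667 mm
MAD = 2.833333 mm
CU = (1 - 2.833333/27.666667)*100

89.7590 %


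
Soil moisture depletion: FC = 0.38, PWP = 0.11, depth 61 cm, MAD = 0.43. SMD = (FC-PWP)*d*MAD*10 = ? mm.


SMD = (FC - PWP) * d * MAD * 10
SMD = (0.38 - 0.11) * 61 * 0.43 * 10
SMD = 0.2700 * 61 * 0.43 * 10

70.8210 mm


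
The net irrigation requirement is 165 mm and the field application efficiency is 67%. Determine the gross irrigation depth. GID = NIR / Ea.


Ea = 67% = 0.67
GID = NIR / Ea = 165 / 0.67 = 246.2687 mm

246.2687 mm


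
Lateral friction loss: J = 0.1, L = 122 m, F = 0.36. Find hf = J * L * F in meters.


hf = J * L * F = 0.1 * 122 * 0.36 = 4.3920 m

4.3920 m


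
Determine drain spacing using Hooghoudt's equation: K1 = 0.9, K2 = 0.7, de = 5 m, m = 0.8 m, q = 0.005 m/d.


S^2 = 8*K2*de*m/q + 4*K1*m^2/q
S^2 = 8*0.7*5*0.8/0.005 + 4*0.9*0.8^2/0.005
S = sqrt(4940.8000)

70.2908 m


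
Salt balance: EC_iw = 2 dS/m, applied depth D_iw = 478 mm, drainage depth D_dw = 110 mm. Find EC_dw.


EC_dw = EC_iw * D_iw / D_dw
EC_dw = 2 * 478 / 110
EC_dw = 956 / 110

8.6909 dS/m


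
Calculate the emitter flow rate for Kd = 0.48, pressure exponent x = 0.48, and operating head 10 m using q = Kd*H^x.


q = Kd * H^x = 0.48 * 10^0.48 = 0.48 * 3.019952

1.4496 L/h


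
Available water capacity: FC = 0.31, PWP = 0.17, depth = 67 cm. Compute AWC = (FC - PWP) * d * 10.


AWC = (FC - PWP) * d * 10
AWC = (0.31 - 0.17) * 67 * 10
AWC = 0.1400 * 67 * 10

93.8000 mm


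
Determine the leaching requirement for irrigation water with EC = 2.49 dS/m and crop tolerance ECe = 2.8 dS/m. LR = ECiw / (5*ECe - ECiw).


LR = ECiw / (5*ECe - ECiw)
LR = 2.49 / (5*2.8 - 2.49)
LR = 2.49 / 11.5100

0.2163


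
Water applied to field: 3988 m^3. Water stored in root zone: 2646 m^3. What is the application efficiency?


Ea = V_root / V_field * 100 = 2646 / 3988 * 100 = 66.3490%

66.3490 %


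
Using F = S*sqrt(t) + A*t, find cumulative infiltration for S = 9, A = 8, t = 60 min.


F = S*sqrt(t) + A*t
F = 9*sqrt(60) + 8*60
F = 9*7.745967 + 480

549.7137 mm


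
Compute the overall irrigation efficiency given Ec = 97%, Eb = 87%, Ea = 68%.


Ec = 0.97, Eb = 0.87, Ea = 0.68
E = 0.97 * 0.87 * 0.68 * 100 = 57.3852%

57.3852 %


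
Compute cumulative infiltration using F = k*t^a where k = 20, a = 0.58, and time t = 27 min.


F = k * t^a = 20 * 27^0.58
F = 20 * 6.763804

135.2761 mm


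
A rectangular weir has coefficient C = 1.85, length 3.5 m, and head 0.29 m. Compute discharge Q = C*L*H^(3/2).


Q = C * L * H^(3/2) = 1.85 * 3.5 * 0.29^1.5 = 1.85 * 3.5 * 0.156170

1.0112 m^3/s


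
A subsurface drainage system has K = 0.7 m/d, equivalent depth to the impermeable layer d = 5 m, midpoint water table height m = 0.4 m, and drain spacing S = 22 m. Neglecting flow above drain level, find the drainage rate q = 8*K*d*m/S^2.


q = 8*K*d*m/S^2
q = 8*0.7*5*0.4/22^2
q = 11.2000 / 484

0.0231 m/d


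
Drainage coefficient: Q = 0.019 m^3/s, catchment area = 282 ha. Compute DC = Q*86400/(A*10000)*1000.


DC = Q * 86400 / (A * 10000) * 1000
DC = 0.019 * 86400 / (282 * 10000) * 1000
DC = 1641600.0000 / 2820000

0.5821 mm/day


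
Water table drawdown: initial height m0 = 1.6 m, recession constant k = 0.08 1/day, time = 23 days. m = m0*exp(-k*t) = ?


m = m0 * exp(-k*t)
m = 1.6 * exp(-0.08 * 23)
m = 1.6 * exp(-1.8400)

0.2541 m


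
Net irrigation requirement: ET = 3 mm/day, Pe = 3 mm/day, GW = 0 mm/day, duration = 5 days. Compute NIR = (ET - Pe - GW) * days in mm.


Daily deficit = ET - Pe - GW = 3 - 3 - 0 = 0 mm/day
NIR = 0 * 5 = 0 mm

0 mm


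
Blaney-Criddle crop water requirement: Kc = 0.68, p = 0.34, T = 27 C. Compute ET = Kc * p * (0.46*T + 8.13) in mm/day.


ET = Kc * p * (0.46*T + 8.13)
ET = 0.68 * 0.34 * (0.46*27 + 8.13)
ET = 0.68 * 0.34 * 20.5500

4.7512 mm/day


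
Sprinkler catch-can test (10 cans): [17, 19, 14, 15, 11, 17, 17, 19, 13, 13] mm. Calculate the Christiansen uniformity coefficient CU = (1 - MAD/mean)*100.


mean = 15.500000 mm
MAD = 2.300000 mm
CU = (1 - 2.300000/15.500000)*100

85.1613 %


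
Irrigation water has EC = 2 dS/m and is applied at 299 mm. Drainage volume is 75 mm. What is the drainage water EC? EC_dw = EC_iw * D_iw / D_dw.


EC_dw = EC_iw * D_iw / D_dw
EC_dw = 2 * 299 / 75
EC_dw = 598 / 75

7.9733 dS/m


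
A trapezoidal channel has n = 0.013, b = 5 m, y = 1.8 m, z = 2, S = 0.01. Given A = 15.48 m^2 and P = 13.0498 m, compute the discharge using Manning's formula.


R = A/P = 15.48/13.0498 = 1.186225
Q = (1/0.013) * 15.48 * 1.186225^(2/3) * 0.01^0.5

133.4358 m^3/s


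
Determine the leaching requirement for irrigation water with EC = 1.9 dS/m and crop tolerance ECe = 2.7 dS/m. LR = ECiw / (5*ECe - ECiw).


LR = ECiw / (5*ECe - ECiw)
LR = 1.9 / (5*2.7 - 1.9)
LR = 1.9 / 11.6000

0.1638


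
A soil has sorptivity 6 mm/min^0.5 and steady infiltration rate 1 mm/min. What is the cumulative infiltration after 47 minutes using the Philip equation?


F = S*sqrt(t) + A*t
F = 6*sqrt(47) + 1*47
F = 6*6.855655 + 47

88.1339 mm


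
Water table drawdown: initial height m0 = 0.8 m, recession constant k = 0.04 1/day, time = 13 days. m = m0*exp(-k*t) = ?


m = m0 * exp(-k*t)
m = 0.8 * exp(-0.04 * 13)
m = 0.8 * exp(-0.5200)

0.4756 m


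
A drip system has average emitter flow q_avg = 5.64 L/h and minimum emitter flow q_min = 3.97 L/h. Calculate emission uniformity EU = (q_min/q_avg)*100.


EU = (q_min/q_avg)*100 = (3.97/5.64)*100 = 70.3901%

70.3901 %


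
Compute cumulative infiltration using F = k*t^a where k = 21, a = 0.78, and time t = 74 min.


F = k * t^a = 21 * 74^0.78
F = 21 * 28.707855

602.8650 mm


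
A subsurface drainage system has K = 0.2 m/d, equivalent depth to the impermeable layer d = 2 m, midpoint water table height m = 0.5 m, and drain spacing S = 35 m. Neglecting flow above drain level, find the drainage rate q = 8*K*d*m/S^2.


q = 8*K*d*m/S^2
q = 8*0.2*2*0.5/35^2
q = 1.6000 / 1225

0.0013 m/d


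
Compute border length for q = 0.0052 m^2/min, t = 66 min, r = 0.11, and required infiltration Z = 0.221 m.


L = q*t/((1+r)*Z)
L = 0.0052*66/((1+0.11)*0.221)
L = 0.3432/0.24531

1.3990 m


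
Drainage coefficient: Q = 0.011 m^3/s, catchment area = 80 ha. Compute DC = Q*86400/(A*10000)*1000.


DC = Q * 86400 / (A * 10000) * 1000
DC = 0.011 * 86400 / (80 * 10000) * 1000
DC = 950400.0000 / 800000

1.1880 mm/day


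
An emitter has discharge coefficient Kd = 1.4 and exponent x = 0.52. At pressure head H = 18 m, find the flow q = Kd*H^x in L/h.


q = Kd * H^x = 1.4 * 18^0.52 = 1.4 * 4.495124

6.2932 L/h


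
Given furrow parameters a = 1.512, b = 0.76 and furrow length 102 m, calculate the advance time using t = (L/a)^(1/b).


t = (L/a)^(1/b)
t = (102/1.512)^(1/0.76)
t = 67.460317^(1/0.76)

255.0601 min


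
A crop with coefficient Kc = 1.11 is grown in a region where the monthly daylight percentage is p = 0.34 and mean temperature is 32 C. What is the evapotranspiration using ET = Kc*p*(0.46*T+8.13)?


ET = Kc * p * (0.46*T + 8.13)
ET = 1.11 * 0.34 * (0.46*32 + 8.13)
ET = 1.11 * 0.34 * 22.8500

8.6236 mm/day


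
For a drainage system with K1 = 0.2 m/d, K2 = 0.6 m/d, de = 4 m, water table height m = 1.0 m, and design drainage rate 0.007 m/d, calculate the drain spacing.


S^2 = 8*K2*de*m/q + 4*K1*m^2/q
S^2 = 8*0.6*4*1.0/0.007 + 4*0.2*1.0^2/0.007
S = sqrt(2857.1429)

53.4522 m


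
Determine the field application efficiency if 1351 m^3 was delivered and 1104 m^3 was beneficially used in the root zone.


Ea = V_root / V_field * 100 = 1104 / 1351 * 100 = 81.7172%

81.7172 %


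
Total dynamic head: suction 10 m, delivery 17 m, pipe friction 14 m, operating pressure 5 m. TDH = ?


TDH = Hs + Hd + hf + Hp = 10 + 17 + 14 + 5 = 46

46 m


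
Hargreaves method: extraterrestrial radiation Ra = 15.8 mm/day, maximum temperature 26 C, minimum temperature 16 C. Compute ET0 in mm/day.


Tmean = (Tmax + Tmin)/2 = (26 + 16)/2 = 21.0
ET0 = 0.0023 * 15.8 * (21.0 + 17.8) * sqrt(26 - 16)
ET0 = 0.0023 * 15.8 * 38.8 * 3.162278

4.4588 mm/day


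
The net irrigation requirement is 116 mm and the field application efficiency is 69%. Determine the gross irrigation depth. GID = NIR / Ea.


Ea = 69% = 0.69
GID = NIR / Ea = 116 / 0.69 = 168.1159 mm

168.1159 mm


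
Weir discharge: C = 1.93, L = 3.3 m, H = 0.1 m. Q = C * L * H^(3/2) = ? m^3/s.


Q = C * L * H^(3/2) = 1.93 * 3.3 * 0.1^1.5 = 1.93 * 3.3 * 0.031623

0.2014 m^3/s


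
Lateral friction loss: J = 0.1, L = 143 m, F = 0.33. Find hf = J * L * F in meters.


hf = J * L * F = 0.1 * 143 * 0.33 = 4.7190 m

4.7190 m


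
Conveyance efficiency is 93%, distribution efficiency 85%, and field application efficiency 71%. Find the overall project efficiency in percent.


Ec = 0.93, Eb = 0.85, Ea = 0.71
E = 0.93 * 0.85 * 0.71 * 100 = 56.1255%

56.1255 %


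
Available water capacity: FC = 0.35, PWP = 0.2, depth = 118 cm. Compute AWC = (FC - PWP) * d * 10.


AWC = (FC - PWP) * d * 10
AWC = (0.35 - 0.2) * 118 * 10
AWC = 0.1500 * 118 * 10

177.0000 mm


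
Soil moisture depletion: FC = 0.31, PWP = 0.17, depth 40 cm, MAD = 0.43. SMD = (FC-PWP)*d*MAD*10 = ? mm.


SMD = (FC - PWP) * d * MAD * 10
SMD = (0.31 - 0.17) * 40 * 0.43 * 10
SMD = 0.1400 * 40 * 0.43 * 10

24.0800 mm


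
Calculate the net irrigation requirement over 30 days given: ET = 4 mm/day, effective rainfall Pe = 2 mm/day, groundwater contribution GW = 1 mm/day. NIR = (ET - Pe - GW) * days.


Daily deficit = ET - Pe - GW = 4 - 2 - 1 = 1 mm/day
NIR = 1 * 30 = 30 mm

30.0000 mm


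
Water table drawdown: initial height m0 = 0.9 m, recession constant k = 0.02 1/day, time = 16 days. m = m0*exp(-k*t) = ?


m = m0 * exp(-k*t)
m = 0.9 * exp(-0.02 * 16)
m = 0.9 * exp(-0.3200)

0.6535 m


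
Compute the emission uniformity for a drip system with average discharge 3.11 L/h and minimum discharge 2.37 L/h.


EU = (q_min/q_avg)*100 = (2.37/3.11)*100 = 76.2058%

76.2058 %


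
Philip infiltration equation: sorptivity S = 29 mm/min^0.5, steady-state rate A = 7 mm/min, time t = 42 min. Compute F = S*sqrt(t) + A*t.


F = S*sqrt(t) + A*t
F = 29*sqrt(42) + 7*42
F = 29*6.480741 + 294

481.9415 mm


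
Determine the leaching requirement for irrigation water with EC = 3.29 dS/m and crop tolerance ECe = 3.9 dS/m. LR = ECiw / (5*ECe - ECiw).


LR = ECiw / (5*ECe - ECiw)
LR = 3.29 / (5*3.9 - 3.29)
LR = 3.29 / 16.2100

0.2030


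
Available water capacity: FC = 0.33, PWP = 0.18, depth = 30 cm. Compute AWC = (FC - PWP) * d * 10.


AWC = (FC - PWP) * d * 10
AWC = (0.33 - 0.18) * 30 * 10
AWC = 0.1500 * 30 * 10

45.0000 mm


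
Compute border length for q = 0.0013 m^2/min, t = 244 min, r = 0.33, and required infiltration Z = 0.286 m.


L = q*t/((1+r)*Z)
L = 0.0013*244/((1+0.33)*0.286)
L = 0.3172/0.38038

0.8339 m


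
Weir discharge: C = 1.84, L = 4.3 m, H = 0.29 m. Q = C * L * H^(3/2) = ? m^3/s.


Q = C * L * H^(3/2) = 1.84 * 4.3 * 0.29^1.5 = 1.84 * 4.3 * 0.156170

1.2356 m^3/s


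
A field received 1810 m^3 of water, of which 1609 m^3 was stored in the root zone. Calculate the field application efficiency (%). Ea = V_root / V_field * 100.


Ea = V_root / V_field * 100 = 1609 / 1810 * 100 = 88.8950%

88.8950 %


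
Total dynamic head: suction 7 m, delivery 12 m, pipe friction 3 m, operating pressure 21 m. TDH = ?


TDH = Hs + Hd + hf + Hp = 7 + 12 + 3 + 21 = 43

43 m


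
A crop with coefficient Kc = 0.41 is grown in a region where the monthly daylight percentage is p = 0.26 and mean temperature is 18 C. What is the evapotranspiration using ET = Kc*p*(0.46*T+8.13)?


ET = Kc * p * (0.46*T + 8.13)
ET = 0.41 * 0.26 * (0.46*18 + 8.13)
ET = 0.41 * 0.26 * 16.4100

1.7493 mm/day


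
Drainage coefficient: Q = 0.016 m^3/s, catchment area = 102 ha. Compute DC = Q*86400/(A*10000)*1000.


DC = Q * 86400 / (A * 10000) * 1000
DC = 0.016 * 86400 / (102 * 10000) * 1000
DC = 1382400.0000 / 1020000

1.3553 mm/day


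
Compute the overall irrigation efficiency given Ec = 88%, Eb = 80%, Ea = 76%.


Ec = 0.88, Eb = 0.8, Ea = 0.76
E = 0.88 * 0.8 * 0.76 * 100 = 53.5040%

53.5040 %


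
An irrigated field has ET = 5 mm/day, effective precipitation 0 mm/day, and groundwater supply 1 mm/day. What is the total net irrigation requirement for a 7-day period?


Daily deficit = ET - Pe - GW = 5 - 0 - 1 = 4 mm/day
NIR = 4 * 7 = 28 mm

28.0000 mm


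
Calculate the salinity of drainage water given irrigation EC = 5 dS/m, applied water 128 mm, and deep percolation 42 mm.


EC_dw = EC_iw * D_iw / D_dw
EC_dw = 5 * 128 / 42
EC_dw = 640 / 42

15.2381 dS/m


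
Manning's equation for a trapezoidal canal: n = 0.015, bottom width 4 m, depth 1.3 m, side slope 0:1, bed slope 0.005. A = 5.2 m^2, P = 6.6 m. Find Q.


R = A/P = 5.2/6.6 = 0.787879
Q = (1/0.015) * 5.2 * 0.787879^(2/3) * 0.005^0.5

20.9108 m^3/s


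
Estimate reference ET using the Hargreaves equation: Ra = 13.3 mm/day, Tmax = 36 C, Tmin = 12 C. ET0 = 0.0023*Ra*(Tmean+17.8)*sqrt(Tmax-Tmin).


Tmean = (Tmax + Tmin)/2 = (36 + 12)/2 = 24.0
ET0 = 0.0023 * 13.3 * (24.0 + 17.8) * sqrt(36 - 12)
ET0 = 0.0023 * 13.3 * 41.8 * 4.898979

6.2641 mm/day


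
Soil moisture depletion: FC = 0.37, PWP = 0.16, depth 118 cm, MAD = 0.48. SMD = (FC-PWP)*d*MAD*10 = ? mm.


SMD = (FC - PWP) * d * MAD * 10
SMD = (0.37 - 0.16) * 118 * 0.48 * 10
SMD = 0.2100 * 118 * 0.48 * 10

118.9440 mm


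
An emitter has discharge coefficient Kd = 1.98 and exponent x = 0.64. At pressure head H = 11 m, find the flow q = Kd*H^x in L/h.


q = Kd * H^x = 1.98 * 11^0.64 = 1.98 * 4.639715

9.1866 L/h


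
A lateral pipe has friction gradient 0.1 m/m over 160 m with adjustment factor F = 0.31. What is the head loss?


hf = J * L * F = 0.1 * 160 * 0.31 = 4.9600 m

4.9600 m


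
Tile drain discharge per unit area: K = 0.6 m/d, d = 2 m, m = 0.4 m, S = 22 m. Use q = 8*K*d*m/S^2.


q = 8*K*d*m/S^2
q = 8*0.6*2*0.4/22^2
q = 3.8400 / 484

0.0079 m/d


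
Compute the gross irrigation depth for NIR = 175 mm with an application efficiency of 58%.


Ea = 58% = 0.58
GID = NIR / Ea = 175 / 0.58 = 301.7241 mm

301.7241 mm


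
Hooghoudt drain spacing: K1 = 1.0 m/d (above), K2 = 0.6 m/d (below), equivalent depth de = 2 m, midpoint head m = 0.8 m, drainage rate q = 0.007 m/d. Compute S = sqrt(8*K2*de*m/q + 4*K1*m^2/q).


S^2 = 8*K2*de*m/q + 4*K1*m^2/q
S^2 = 8*0.6*2*0.8/0.007 + 4*1.0*0.8^2/0.007
S = sqrt(1462.8571)

38.2473 m


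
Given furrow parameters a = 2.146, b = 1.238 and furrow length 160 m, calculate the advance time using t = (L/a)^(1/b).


t = (L/a)^(1/b)
t = (160/2.146)^(1/1.238)
t = 74.557316^(1/1.238)

32.5471 min


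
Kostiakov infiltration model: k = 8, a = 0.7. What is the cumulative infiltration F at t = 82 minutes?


F = k * t^a = 8 * 82^0.7
F = 8 * 21.860984

174.8879 mm


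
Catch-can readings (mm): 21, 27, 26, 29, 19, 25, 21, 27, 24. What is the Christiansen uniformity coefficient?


mean = 24.333333 mm
MAD = 2.740741 mm
CU = (1 - 2.740741/24.333333)*100

88.7367 %


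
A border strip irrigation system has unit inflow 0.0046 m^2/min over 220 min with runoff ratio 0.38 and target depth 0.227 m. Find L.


L = q*t/((1+r)*Z)
L = 0.0046*220/((1+0.38)*0.227)
L = 1.012/0.31326

3.2305 m


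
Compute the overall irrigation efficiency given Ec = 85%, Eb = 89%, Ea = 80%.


Ec = 0.85, Eb = 0.89, Ea = 0.8
E = 0.85 * 0.89 * 0.8 * 100 = 60.5200%

60.5200 %


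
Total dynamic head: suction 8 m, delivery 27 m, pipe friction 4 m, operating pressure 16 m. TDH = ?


TDH = Hs + Hd + hf + Hp = 8 + 27 + 4 + 16 = 55

55 m


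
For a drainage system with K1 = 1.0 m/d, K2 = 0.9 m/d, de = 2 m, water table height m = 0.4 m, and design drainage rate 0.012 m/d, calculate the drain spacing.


S^2 = 8*K2*de*m/q + 4*K1*m^2/q
S^2 = 8*0.9*2*0.4/0.012 + 4*1.0*0.4^2/0.012
S = sqrt(533.3333)

23.0940 m


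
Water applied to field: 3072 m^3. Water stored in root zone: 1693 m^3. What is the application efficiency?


Ea = V_root / V_field * 100 = 1693 / 3072 * 100 = 55.1107%

55.1107 %


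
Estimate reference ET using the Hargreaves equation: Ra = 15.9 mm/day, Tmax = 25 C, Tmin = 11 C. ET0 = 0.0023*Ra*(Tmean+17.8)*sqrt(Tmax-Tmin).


Tmean = (Tmax + Tmin)/2 = (25 + 11)/2 = 18.0
ET0 = 0.0023 * 15.9 * (18.0 + 17.8) * sqrt(25 - 11)
ET0 = 0.0023 * 15.9 * 35.8 * 3.741657

4.8986 mm/day


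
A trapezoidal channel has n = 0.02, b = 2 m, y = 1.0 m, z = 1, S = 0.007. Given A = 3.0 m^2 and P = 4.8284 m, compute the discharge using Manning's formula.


R = A/P = 3.0/4.8284 = 0.621324
Q = (1/0.02) * 3.0 * 0.621324^(2/3) * 0.007^0.5

9.1380 m^3/s


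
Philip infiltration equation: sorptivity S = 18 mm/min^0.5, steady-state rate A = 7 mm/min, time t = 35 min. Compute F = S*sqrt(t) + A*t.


F = S*sqrt(t) + A*t
F = 18*sqrt(35) + 7*35
F = 18*5.916080 + 245

351.4894 mm


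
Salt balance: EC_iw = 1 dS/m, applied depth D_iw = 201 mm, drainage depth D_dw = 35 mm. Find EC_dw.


EC_dw = EC_iw * D_iw / D_dw
EC_dw = 1 * 201 / 35
EC_dw = 201 / 35

5.7429 dS/m


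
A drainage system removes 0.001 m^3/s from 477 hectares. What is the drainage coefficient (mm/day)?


DC = Q * 86400 / (A * 10000) * 1000
DC = 0.001 * 86400 / (477 * 10000) * 1000
DC = 86400.0000 / 4770000

0.0181 mm/day


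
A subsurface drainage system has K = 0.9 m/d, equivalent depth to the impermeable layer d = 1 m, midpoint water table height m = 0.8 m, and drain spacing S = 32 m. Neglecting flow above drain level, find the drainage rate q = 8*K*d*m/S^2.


q = 8*K*d*m/S^2
q = 8*0.9*1*0.8/32^2
q = 5.7600 / 1024

0.0056 m/d


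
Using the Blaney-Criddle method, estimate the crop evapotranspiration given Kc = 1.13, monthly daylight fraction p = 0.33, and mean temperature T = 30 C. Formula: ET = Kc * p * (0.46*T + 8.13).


ET = Kc * p * (0.46*T + 8.13)
ET = 1.13 * 0.33 * (0.46*30 + 8.13)
ET = 1.13 * 0.33 * 21.9300

8.1777 mm/day


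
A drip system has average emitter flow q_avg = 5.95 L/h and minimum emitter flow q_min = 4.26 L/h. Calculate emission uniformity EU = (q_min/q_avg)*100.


EU = (q_min/q_avg)*100 = (4.26/5.95)*100 = 71.5966%

71.5966 %


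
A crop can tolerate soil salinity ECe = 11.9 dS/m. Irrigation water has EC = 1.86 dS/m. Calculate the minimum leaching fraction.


LR = ECiw / (5*ECe - ECiw)
LR = 1.86 / (5*11.9 - 1.86)
LR = 1.86 / 57.6400

0.0323


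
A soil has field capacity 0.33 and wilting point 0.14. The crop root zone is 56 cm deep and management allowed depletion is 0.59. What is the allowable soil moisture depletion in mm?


SMD = (FC - PWP) * d * MAD * 10
SMD = (0.33 - 0.14) * 56 * 0.59 * 10
SMD = 0.1900 * 56 * 0.59 * 10

62.7760 mm


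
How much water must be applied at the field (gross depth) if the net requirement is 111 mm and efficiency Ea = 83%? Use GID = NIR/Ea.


Ea = 83% = 0.83
GID = NIR / Ea = 111 / 0.83 = 133.7349 mm

133.7349 mm


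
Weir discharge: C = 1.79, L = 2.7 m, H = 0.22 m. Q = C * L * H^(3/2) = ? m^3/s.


Q = C * L * H^(3/2) = 1.79 * 2.7 * 0.22^1.5 = 1.79 * 2.7 * 0.103189

0.4987 m^3/s


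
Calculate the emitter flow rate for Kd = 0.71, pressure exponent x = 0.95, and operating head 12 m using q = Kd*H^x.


q = Kd * H^x = 0.71 * 12^0.95 = 0.71 * 10.597958

7.5246 L/h


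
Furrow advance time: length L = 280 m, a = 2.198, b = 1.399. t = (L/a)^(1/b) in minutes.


t = (L/a)^(1/b)
t = (280/2.198)^(1/1.399)
t = 127.388535^(1/1.399)

31.9698 min


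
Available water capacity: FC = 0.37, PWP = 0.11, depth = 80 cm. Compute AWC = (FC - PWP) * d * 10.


AWC = (FC - PWP) * d * 10
AWC = (0.37 - 0.11) * 80 * 10
AWC = 0.2600 * 80 * 10

208.0000 mm


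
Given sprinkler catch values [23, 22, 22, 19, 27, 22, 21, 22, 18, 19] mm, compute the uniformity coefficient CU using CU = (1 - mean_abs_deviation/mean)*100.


mean = 21.500000 mm
MAD = 1.800000 mm
CU = (1 - 1.800000/21.500000)*100

91.6279 %


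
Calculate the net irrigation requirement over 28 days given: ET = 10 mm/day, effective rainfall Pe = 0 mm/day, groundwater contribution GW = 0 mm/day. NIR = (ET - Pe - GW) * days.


Daily deficit = ET - Pe - GW = 10 - 0 - 0 = 10 mm/day
NIR = 10 * 28 = 280 mm

280.0000 mm


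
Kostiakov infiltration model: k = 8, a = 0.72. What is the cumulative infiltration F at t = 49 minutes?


F = k * t^a = 8 * 49^0.72
F = 8 * 16.479392

131.8351 mm


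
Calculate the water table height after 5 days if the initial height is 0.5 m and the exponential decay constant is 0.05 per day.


m = m0 * exp(-k*t)
m = 0.5 * exp(-0.05 * 5)
m = 0.5 * exp(-0.2500)

0.3894 m


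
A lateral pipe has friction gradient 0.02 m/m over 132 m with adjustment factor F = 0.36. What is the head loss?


hf = J * L * F = 0.02 * 132 * 0.36 = 0.9504 m

0.9504 m


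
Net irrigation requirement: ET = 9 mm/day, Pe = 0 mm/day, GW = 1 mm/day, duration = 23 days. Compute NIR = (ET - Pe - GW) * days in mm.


Daily deficit = ET - Pe - GW = 9 - 0 - 1 = 8 mm/day
NIR = 8 * 23 = 184 mm

184.0000 mm


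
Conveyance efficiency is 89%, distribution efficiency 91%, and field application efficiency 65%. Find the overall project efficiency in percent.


Ec = 0.89, Eb = 0.91, Ea = 0.65
E = 0.89 * 0.91 * 0.65 * 100 = 52.6435%

52.6435 %


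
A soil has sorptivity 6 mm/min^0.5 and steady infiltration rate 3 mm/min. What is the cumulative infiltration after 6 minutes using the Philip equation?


F = S*sqrt(t) + A*t
F = 6*sqrt(6) + 3*6
F = 6*2.449490 + 18

32.6969 mm


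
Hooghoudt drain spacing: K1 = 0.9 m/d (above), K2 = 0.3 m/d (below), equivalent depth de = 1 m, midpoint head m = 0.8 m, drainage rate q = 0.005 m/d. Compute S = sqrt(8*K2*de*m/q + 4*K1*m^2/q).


S^2 = 8*K2*de*m/q + 4*K1*m^2/q
S^2 = 8*0.3*1*0.8/0.005 + 4*0.9*0.8^2/0.005
S = sqrt(844.8000)

29.0654 m


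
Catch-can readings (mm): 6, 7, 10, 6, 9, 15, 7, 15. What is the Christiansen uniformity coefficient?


mean = 9.375000 mm
MAD = 2.968750 mm
CU = (1 - 2.968750/9.375000)*100

68.3333 %


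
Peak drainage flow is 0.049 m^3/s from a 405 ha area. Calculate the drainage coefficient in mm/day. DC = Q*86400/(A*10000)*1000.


DC = Q * 86400 / (A * 10000) * 1000
DC = 0.049 * 86400 / (405 * 10000) * 1000
DC = 4233600.0000 / 4050000

1.0453 mm/day


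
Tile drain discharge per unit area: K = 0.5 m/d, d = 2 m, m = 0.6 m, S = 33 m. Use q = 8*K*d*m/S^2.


q = 8*K*d*m/S^2
q = 8*0.5*2*0.6/33^2
q = 4.8000 / 1089

0.0044 m/d


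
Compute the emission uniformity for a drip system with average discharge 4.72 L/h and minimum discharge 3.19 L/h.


EU = (q_min/q_avg)*100 = (3.19/4.72)*100 = 67.5847%

67.5847 %


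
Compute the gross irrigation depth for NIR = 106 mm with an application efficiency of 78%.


Ea = 78% = 0.78
GID = NIR / Ea = 106 / 0.78 = 135.8974 mm

135.8974 mm


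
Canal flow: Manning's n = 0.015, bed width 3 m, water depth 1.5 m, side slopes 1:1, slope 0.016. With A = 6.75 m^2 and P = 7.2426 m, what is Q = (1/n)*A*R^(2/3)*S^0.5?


R = A/P = 6.75/7.2426 = 0.931986
Q = (1/0.015) * 6.75 * 0.931986^(2/3) * 0.016^0.5

54.3099 m^3/s


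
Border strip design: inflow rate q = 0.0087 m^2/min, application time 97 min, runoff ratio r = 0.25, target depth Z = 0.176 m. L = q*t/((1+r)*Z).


L = q*t/((1+r)*Z)
L = 0.0087*97/((1+0.25)*0.176)
L = 0.8439/0.22

3.8359 m


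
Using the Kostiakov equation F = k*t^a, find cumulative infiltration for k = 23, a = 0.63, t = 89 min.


F = k * t^a = 23 * 89^0.63
F = 23 * 16.908914

388.9050 mm


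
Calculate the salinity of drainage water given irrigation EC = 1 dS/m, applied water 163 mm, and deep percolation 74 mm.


EC_dw = EC_iw * D_iw / D_dw
EC_dw = 1 * 163 / 74
EC_dw = 163 / 74

2.2027 dS/m


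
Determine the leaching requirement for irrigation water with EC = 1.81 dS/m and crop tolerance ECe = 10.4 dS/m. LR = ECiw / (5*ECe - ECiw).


LR = ECiw / (5*ECe - ECiw)
LR = 1.81 / (5*10.4 - 1.81)
LR = 1.81 / 50.1900

0.0361


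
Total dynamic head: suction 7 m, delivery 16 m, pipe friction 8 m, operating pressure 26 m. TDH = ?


TDH = Hs + Hd + hf + Hp = 7 + 16 + 8 + 26 = 57

57 m


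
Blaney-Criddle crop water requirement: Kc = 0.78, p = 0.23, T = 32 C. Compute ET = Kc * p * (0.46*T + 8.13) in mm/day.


ET = Kc * p * (0.46*T + 8.13)
ET = 0.78 * 0.23 * (0.46*32 + 8.13)
ET = 0.78 * 0.23 * 22.8500

4.0993 mm/day
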